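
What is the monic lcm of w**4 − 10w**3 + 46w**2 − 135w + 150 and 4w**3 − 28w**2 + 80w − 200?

Apply the Euclidean algorithm:
  w**4 − 10w**3 + 46w**2 − 135w + 150 = ((1/4)w − 3/4)(4w**3 − 28w**2 + 80w − 200) + (5w**2 − 25w)
  4w**3 − 28w**2 + 80w − 200 = ((4/5)w − 8/5)(5w**2 − 25w) + (40w − 200)
  5w**2 − 25w = ((1/8)w)(40w − 200) + (0)
Last nonzero remainder: 40w − 200. Dividing through by 40 gives the monic gcd w − 5.
Then lcm(f, g) = f·g / gcd(f, g); expanding and making the result monic gives the answer.

w**6 − 12w**5 + 76w**4 − 327w**3 + 880w**2 − 1650w + 1500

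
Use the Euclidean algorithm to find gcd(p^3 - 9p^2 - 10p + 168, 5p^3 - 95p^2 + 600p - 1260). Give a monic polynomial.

Repeated division with remainder:
  p^3 - 9p^2 - 10p + 168 = (1/5)(5p^3 - 95p^2 + 600p - 1260) + (10p^2 - 130p + 420)
  5p^3 - 95p^2 + 600p - 1260 = ((1/2)p - 3)(10p^2 - 130p + 420) + (0)
Last nonzero remainder: 10p^2 - 130p + 420. Dividing through by 10 gives the monic gcd p^2 - 13p + 42.

p^2 - 13p + 42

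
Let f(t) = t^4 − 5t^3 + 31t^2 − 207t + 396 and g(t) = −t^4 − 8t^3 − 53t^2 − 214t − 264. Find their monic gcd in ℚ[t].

t^2 + 2t + 33

Apply the Euclidean algorithm:
  t^4 − 5t^3 + 31t^2 − 207t + 396 = (−1)(−t^4 − 8t^3 − 53t^2 − 214t − 264) + (−13t^3 − 22t^2 − 421t + 132)
  −t^4 − 8t^3 − 53t^2 − 214t − 264 = ((1/13)t + 82/169)(−13t^3 − 22t^2 − 421t + 132) + (−(1680/169)t^2 − (3360/169)t − 55440/169)
  −13t^3 − 22t^2 − 421t + 132 = ((2197/1680)t − 169/420)(−(1680/169)t^2 − (3360/169)t − 55440/169) + (0)
Last nonzero remainder: −(1680/169)t^2 − (3360/169)t − 55440/169. Dividing through by −1680/169 gives the monic gcd t^2 + 2t + 33.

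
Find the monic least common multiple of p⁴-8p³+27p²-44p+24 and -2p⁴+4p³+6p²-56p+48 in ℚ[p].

p⁵-5p⁴+3p³+37p²-108p+72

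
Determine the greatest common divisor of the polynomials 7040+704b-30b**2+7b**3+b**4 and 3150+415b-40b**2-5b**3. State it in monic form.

10+b

Apply the Euclidean algorithm:
  b**4+7b**3-30b**2+704b+7040 = (-(1/5)b+1/5)(-5b**3-40b**2+415b+3150) + (61b**2+1251b+6410)
  -5b**3-40b**2+415b+3150 = (-(5/61)b+3815/3721)(61b**2+1251b+6410) + (-(1273300/3721)b-12733000/3721)
  61b**2+1251b+6410 = (-(226981/1273300)b-2385161/1273300)(-(1273300/3721)b-12733000/3721) + (0)
Last nonzero remainder: -(1273300/3721)b-12733000/3721. Dividing through by -1273300/3721 gives the monic gcd b+10.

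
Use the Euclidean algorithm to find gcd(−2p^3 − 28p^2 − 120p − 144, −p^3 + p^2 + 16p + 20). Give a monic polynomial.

p + 2

Apply the Euclidean algorithm:
  −2p^3 − 28p^2 − 120p − 144 = (2)(−p^3 + p^2 + 16p + 20) + (−30p^2 − 152p − 184)
  −p^3 + p^2 + 16p + 20 = ((1/30)p − 91/450)(−30p^2 − 152p − 184) + (−(1936/225)p − 3872/225)
  −30p^2 − 152p − 184 = ((3375/968)p + 5175/484)(−(1936/225)p − 3872/225) + (0)
Last nonzero remainder: −(1936/225)p − 3872/225. Dividing through by −1936/225 gives the monic gcd p + 2.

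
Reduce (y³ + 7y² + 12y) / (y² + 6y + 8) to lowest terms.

(y² + 3y)/(y + 2)

Apply the Euclidean algorithm:
  y³ + 7y² + 12y = (y + 1)(y² + 6y + 8) + (−2y − 8)
  y² + 6y + 8 = (−(1/2)y − 1)(−2y − 8) + (0)
Last nonzero remainder: −2y − 8. Dividing through by −2 gives the monic gcd y + 4.
Cancel y + 4 from numerator and denominator to get the reduced form.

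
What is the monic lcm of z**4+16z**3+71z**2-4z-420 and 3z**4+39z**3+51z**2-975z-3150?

Apply the Euclidean algorithm:
  z**4+16z**3+71z**2-4z-420 = (1/3)(3z**4+39z**3+51z**2-975z-3150) + (3z**3+54z**2+321z+630)
  3z**4+39z**3+51z**2-975z-3150 = (z-5)(3z**3+54z**2+321z+630) + (0)
Last nonzero remainder: 3z**3+54z**2+321z+630. Dividing through by 3 gives the monic gcd z**3+18z**2+107z+210.
Then lcm(f, g) = f·g / gcd(f, g); expanding and making the result monic gives the answer.

z**5+11z**4-9z**3-359z**2-400z+2100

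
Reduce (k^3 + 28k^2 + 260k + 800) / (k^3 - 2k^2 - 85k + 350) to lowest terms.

Apply the Euclidean algorithm:
  k^3 + 28k^2 + 260k + 800 = (k^3 - 2k^2 - 85k + 350) + (30k^2 + 345k + 450)
  k^3 - 2k^2 - 85k + 350 = ((1/30)k - 9/20)(30k^2 + 345k + 450) + ((221/4)k + 1105/2)
  30k^2 + 345k + 450 = ((120/221)k + 180/221)((221/4)k + 1105/2) + (0)
Last nonzero remainder: (221/4)k + 1105/2. Dividing through by 221/4 gives the monic gcd k + 10.
Cancel k + 10 from numerator and denominator to get the reduced form.

(k^2 + 18k + 80)/(k^2 - 12k + 35)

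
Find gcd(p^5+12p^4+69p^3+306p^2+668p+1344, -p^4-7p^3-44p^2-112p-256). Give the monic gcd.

Apply the Euclidean algorithm:
  p^5+12p^4+69p^3+306p^2+668p+1344 = (-p-5)(-p^4-7p^3-44p^2-112p-256) + (-10p^3-26p^2-148p+64)
  -p^4-7p^3-44p^2-112p-256 = ((1/10)p+11/25)(-10p^3-26p^2-148p+64) + (-(444/25)p^2-(1332/25)p-7104/25)
  -10p^3-26p^2-148p+64 = ((125/222)p-25/111)(-(444/25)p^2-(1332/25)p-7104/25) + (0)
Last nonzero remainder: -(444/25)p^2-(1332/25)p-7104/25. Dividing through by -444/25 gives the monic gcd p^2+3p+16.

p^2+3p+16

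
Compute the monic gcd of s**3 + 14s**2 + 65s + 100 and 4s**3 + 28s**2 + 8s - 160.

s**2 + 9s + 20

Repeated division with remainder:
  s**3 + 14s**2 + 65s + 100 = (1/4)(4s**3 + 28s**2 + 8s - 160) + (7s**2 + 63s + 140)
  4s**3 + 28s**2 + 8s - 160 = ((4/7)s - 8/7)(7s**2 + 63s + 140) + (0)
Last nonzero remainder: 7s**2 + 63s + 140. Dividing through by 7 gives the monic gcd s**2 + 9s + 20.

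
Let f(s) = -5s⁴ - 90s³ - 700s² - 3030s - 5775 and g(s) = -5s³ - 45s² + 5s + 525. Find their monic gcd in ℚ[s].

s² + 12s + 35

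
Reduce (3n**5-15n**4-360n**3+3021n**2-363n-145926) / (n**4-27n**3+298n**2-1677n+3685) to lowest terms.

Apply the Euclidean algorithm:
  3n**5-15n**4-360n**3+3021n**2-363n-145926 = (3n+66)(n**4-27n**3+298n**2-1677n+3685) + (528n**3-11616n**2+99264n-389136)
  n**4-27n**3+298n**2-1677n+3685 = ((1/528)n-5/528)(528n**3-11616n**2+99264n-389136) + (0)
Last nonzero remainder: 528n**3-11616n**2+99264n-389136. Dividing through by 528 gives the monic gcd n**3-22n**2+188n-737.
Cancel n**3-22n**2+188n-737 from numerator and denominator to get the reduced form.

(3n**2+51n+198)/(n-5)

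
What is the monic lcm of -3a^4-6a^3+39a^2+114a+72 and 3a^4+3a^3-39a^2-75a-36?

Repeated division with remainder:
  -3a^4-6a^3+39a^2+114a+72 = (-1)(3a^4+3a^3-39a^2-75a-36) + (-3a^3+39a+36)
  3a^4+3a^3-39a^2-75a-36 = (-a-1)(-3a^3+39a+36) + (0)
Last nonzero remainder: -3a^3+39a+36. Dividing through by -3 gives the monic gcd a^3-13a-12.
Then lcm(f, g) = f·g / gcd(f, g); expanding and making the result monic gives the answer.

a^5+3a^4-11a^3-51a^2-62a-24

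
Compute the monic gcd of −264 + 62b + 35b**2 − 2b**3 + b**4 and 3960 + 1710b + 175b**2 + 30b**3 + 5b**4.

132 + 35b + b**3

Apply the Euclidean algorithm:
  b**4 − 2b**3 + 35b**2 + 62b − 264 = (1/5)(5b**4 + 30b**3 + 175b**2 + 1710b + 3960) + (−8b**3 − 280b − 1056)
  5b**4 + 30b**3 + 175b**2 + 1710b + 3960 = (−(5/8)b − 15/4)(−8b**3 − 280b − 1056) + (0)
Last nonzero remainder: −8b**3 − 280b − 1056. Dividing through by −8 gives the monic gcd b**3 + 35b + 132.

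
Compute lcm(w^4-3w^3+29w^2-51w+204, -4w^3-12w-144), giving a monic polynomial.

w^5+20w^3+36w^2+51w+612

Repeated division with remainder:
  w^4-3w^3+29w^2-51w+204 = (-(1/4)w+3/4)(-4w^3-12w-144) + (26w^2-78w+312)
  -4w^3-12w-144 = (-(2/13)w-6/13)(26w^2-78w+312) + (0)
Last nonzero remainder: 26w^2-78w+312. Dividing through by 26 gives the monic gcd w^2-3w+12.
Then lcm(f, g) = f·g / gcd(f, g); expanding and making the result monic gives the answer.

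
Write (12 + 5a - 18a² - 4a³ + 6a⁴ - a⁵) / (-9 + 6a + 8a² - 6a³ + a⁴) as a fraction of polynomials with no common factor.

(4 + 3a - a²)/(-3 + a)

Euclidean algorithm in ℚ[a]:
  -a⁵ + 6a⁴ - 4a³ - 18a² + 5a + 12 = (-a)(a⁴ - 6a³ + 8a² + 6a - 9) + (4a³ - 12a² - 4a + 12)
  a⁴ - 6a³ + 8a² + 6a - 9 = ((1/4)a - 3/4)(4a³ - 12a² - 4a + 12) + (0)
Last nonzero remainder: 4a³ - 12a² - 4a + 12. Dividing through by 4 gives the monic gcd a³ - 3a² - a + 3.
Cancel a³ - 3a² - a + 3 from numerator and denominator to get the reduced form.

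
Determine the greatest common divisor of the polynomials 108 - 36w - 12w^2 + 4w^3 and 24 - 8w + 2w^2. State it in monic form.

Apply the Euclidean algorithm:
  4w^3 - 12w^2 - 36w + 108 = (2w + 2)(2w^2 - 8w + 24) + (-68w + 60)
  2w^2 - 8w + 24 = (-(1/34)w + 53/578)(-68w + 60) + (5346/289)
  -68w + 60 = (-(9826/2673)w + 2890/891)(5346/289) + (0)
The last nonzero remainder is the constant 5346/289, so the polynomials are coprime and gcd = 1.

1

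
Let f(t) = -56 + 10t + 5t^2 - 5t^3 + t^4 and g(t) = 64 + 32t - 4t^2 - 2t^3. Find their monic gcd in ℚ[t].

-8 - 2t + t^2

By polynomial division,
  t^4 - 5t^3 + 5t^2 + 10t - 56 = (-(1/2)t + 7/2)(-2t^3 - 4t^2 + 32t + 64) + (35t^2 - 70t - 280)
  -2t^3 - 4t^2 + 32t + 64 = (-(2/35)t - 8/35)(35t^2 - 70t - 280) + (0)
Last nonzero remainder: 35t^2 - 70t - 280. Dividing through by 35 gives the monic gcd t^2 - 2t - 8.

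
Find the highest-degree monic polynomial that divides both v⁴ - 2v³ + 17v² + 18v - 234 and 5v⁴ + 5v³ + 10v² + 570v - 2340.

v³ - 5v² + 32v - 78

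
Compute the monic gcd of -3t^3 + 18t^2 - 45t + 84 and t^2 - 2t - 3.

1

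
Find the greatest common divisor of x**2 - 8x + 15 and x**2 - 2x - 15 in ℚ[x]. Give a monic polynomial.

Apply the Euclidean algorithm:
  x**2 - 8x + 15 = (x**2 - 2x - 15) + (-6x + 30)
  x**2 - 2x - 15 = (-(1/6)x - 1/2)(-6x + 30) + (0)
Last nonzero remainder: -6x + 30. Dividing through by -6 gives the monic gcd x - 5.

x - 5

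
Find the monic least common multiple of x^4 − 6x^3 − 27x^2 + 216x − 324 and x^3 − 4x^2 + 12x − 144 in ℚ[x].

x^6 − 4x^5 − 15x^4 + 18x^3 − 540x^2 + 4536x − 7776

By polynomial division,
  x^4 − 6x^3 − 27x^2 + 216x − 324 = (x − 2)(x^3 − 4x^2 + 12x − 144) + (−47x^2 + 384x − 612)
  x^3 − 4x^2 + 12x − 144 = (−(1/47)x − 196/2209)(−47x^2 + 384x − 612) + ((73008/2209)x − 438048/2209)
  −47x^2 + 384x − 612 = (−(103823/73008)x + 37553/12168)((73008/2209)x − 438048/2209) + (0)
Last nonzero remainder: (73008/2209)x − 438048/2209. Dividing through by 73008/2209 gives the monic gcd x − 6.
Then lcm(f, g) = f·g / gcd(f, g); expanding and making the result monic gives the answer.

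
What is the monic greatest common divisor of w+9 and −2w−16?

Repeated division with remainder:
  w+9 = (−1/2)(−2w−16) + (1)
  −2w−16 = (−2w−16)(1) + (0)
The last nonzero remainder is the constant 1, so the polynomials are coprime and gcd = 1.

1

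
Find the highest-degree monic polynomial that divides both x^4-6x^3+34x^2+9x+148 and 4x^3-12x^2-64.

x^2+x+4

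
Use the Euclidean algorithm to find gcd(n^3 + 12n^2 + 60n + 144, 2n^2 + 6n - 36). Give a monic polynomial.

n + 6

By polynomial division,
  n^3 + 12n^2 + 60n + 144 = ((1/2)n + 9/2)(2n^2 + 6n - 36) + (51n + 306)
  2n^2 + 6n - 36 = ((2/51)n - 2/17)(51n + 306) + (0)
Last nonzero remainder: 51n + 306. Dividing through by 51 gives the monic gcd n + 6.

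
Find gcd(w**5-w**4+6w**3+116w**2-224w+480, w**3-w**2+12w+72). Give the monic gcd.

By polynomial division,
  w**5-w**4+6w**3+116w**2-224w+480 = (w**2-6)(w**3-w**2+12w+72) + (38w**2-152w+912)
  w**3-w**2+12w+72 = ((1/38)w+3/38)(38w**2-152w+912) + (0)
Last nonzero remainder: 38w**2-152w+912. Dividing through by 38 gives the monic gcd w**2-4w+24.

w**2-4w+24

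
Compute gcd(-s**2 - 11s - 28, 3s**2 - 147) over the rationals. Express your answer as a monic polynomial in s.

Euclidean algorithm in ℚ[s]:
  -s**2 - 11s - 28 = (-1/3)(3s**2 - 147) + (-11s - 77)
  3s**2 - 147 = (-(3/11)s + 21/11)(-11s - 77) + (0)
Last nonzero remainder: -11s - 77. Dividing through by -11 gives the monic gcd s + 7.

s + 7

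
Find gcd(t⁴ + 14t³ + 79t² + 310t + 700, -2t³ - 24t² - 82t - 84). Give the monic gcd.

Apply the Euclidean algorithm:
  t⁴ + 14t³ + 79t² + 310t + 700 = (-(1/2)t - 1)(-2t³ - 24t² - 82t - 84) + (14t² + 186t + 616)
  -2t³ - 24t² - 82t - 84 = (-(1/7)t + 9/49)(14t² + 186t + 616) + (-(1380/49)t - 1380/7)
  14t² + 186t + 616 = (-(343/690)t - 1078/345)(-(1380/49)t - 1380/7) + (0)
Last nonzero remainder: -(1380/49)t - 1380/7. Dividing through by -1380/49 gives the monic gcd t + 7.

t + 7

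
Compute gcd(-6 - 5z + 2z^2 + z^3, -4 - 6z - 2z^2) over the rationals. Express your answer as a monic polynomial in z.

1 + z

By polynomial division,
  z^3 + 2z^2 - 5z - 6 = (-(1/2)z + 1/2)(-2z^2 - 6z - 4) + (-4z - 4)
  -2z^2 - 6z - 4 = ((1/2)z + 1)(-4z - 4) + (0)
Last nonzero remainder: -4z - 4. Dividing through by -4 gives the monic gcd z + 1.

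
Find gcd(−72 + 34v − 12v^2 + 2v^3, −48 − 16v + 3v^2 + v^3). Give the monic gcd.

−4 + v

Apply the Euclidean algorithm:
  2v^3 − 12v^2 + 34v − 72 = (2)(v^3 + 3v^2 − 16v − 48) + (−18v^2 + 66v + 24)
  v^3 + 3v^2 − 16v − 48 = (−(1/18)v − 10/27)(−18v^2 + 66v + 24) + ((88/9)v − 352/9)
  −18v^2 + 66v + 24 = (−(81/44)v − 27/44)((88/9)v − 352/9) + (0)
Last nonzero remainder: (88/9)v − 352/9. Dividing through by 88/9 gives the monic gcd v − 4.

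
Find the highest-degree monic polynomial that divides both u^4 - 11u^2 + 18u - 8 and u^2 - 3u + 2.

Repeated division with remainder:
  u^4 - 11u^2 + 18u - 8 = (u^2 + 3u - 4)(u^2 - 3u + 2) + (0)
The last nonzero remainder u^2 - 3u + 2 is already monic.

u^2 - 3u + 2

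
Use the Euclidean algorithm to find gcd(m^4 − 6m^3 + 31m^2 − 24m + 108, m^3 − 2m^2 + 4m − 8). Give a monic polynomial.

m^2 + 4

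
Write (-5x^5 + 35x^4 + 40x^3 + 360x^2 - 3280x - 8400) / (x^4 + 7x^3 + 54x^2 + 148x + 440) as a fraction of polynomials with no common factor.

By polynomial division,
  -5x^5 + 35x^4 + 40x^3 + 360x^2 - 3280x - 8400 = (-5x + 70)(x^4 + 7x^3 + 54x^2 + 148x + 440) + (-180x^3 - 2680x^2 - 11440x - 39200)
  x^4 + 7x^3 + 54x^2 + 148x + 440 = (-(1/180)x + 71/1620)(-180x^3 - 2680x^2 - 11440x - 39200) + ((8740/81)x^2 + (34960/81)x + 174800/81)
  -180x^3 - 2680x^2 - 11440x - 39200 = (-(729/437)x - 7938/437)((8740/81)x^2 + (34960/81)x + 174800/81) + (0)
Last nonzero remainder: (8740/81)x^2 + (34960/81)x + 174800/81. Dividing through by 8740/81 gives the monic gcd x^2 + 4x + 20.
Cancel x^2 + 4x + 20 from numerator and denominator to get the reduced form.

(-5x^3 + 55x^2 - 80x - 420)/(x^2 + 3x + 22)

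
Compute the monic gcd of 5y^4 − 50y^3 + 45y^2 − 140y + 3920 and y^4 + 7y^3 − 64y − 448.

y^2 + 4y + 16

Euclidean algorithm in ℚ[y]:
  5y^4 − 50y^3 + 45y^2 − 140y + 3920 = (5)(y^4 + 7y^3 − 64y − 448) + (−85y^3 + 45y^2 + 180y + 6160)
  y^4 + 7y^3 − 64y − 448 = (−(1/85)y − 128/1445)(−85y^3 + 45y^2 + 180y + 6160) + ((1764/289)y^2 + (7056/289)y + 28224/289)
  −85y^3 + 45y^2 + 180y + 6160 = (−(24565/1764)y + 15895/252)((1764/289)y^2 + (7056/289)y + 28224/289) + (0)
Last nonzero remainder: (1764/289)y^2 + (7056/289)y + 28224/289. Dividing through by 1764/289 gives the monic gcd y^2 + 4y + 16.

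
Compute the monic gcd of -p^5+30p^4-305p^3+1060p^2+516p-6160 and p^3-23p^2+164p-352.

p^2-15p+44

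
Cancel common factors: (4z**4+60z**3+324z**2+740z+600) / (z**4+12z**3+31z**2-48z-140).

Apply the Euclidean algorithm:
  4z**4+60z**3+324z**2+740z+600 = (4)(z**4+12z**3+31z**2-48z-140) + (12z**3+200z**2+932z+1160)
  z**4+12z**3+31z**2-48z-140 = ((1/12)z-7/18)(12z**3+200z**2+932z+1160) + ((280/9)z**2+(1960/9)z+2800/9)
  12z**3+200z**2+932z+1160 = ((27/70)z+261/70)((280/9)z**2+(1960/9)z+2800/9) + (0)
Last nonzero remainder: (280/9)z**2+(1960/9)z+2800/9. Dividing through by 280/9 gives the monic gcd z**2+7z+10.
Cancel z**2+7z+10 from numerator and denominator to get the reduced form.

(4z**2+32z+60)/(z**2+5z-14)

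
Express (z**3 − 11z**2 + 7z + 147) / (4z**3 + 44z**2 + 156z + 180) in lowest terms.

Repeated division with remainder:
  z**3 − 11z**2 + 7z + 147 = (1/4)(4z**3 + 44z**2 + 156z + 180) + (−22z**2 − 32z + 102)
  4z**3 + 44z**2 + 156z + 180 = (−(2/11)z − 210/121)(−22z**2 − 32z + 102) + ((14400/121)z + 43200/121)
  −22z**2 − 32z + 102 = (−(1331/7200)z + 2057/7200)((14400/121)z + 43200/121) + (0)
Last nonzero remainder: (14400/121)z + 43200/121. Dividing through by 14400/121 gives the monic gcd z + 3.
Cancel z + 3 from numerator and denominator to get the reduced form.

(z**2 − 14z + 49)/(4z**2 + 32z + 60)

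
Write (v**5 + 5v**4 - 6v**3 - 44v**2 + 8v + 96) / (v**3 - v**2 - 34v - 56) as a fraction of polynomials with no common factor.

(v**3 - v**2 - 8v + 12)/(v - 7)

By polynomial division,
  v**5 + 5v**4 - 6v**3 - 44v**2 + 8v + 96 = (v**2 + 6v + 34)(v**3 - v**2 - 34v - 56) + (250v**2 + 1500v + 2000)
  v**3 - v**2 - 34v - 56 = ((1/250)v - 7/250)(250v**2 + 1500v + 2000) + (0)
Last nonzero remainder: 250v**2 + 1500v + 2000. Dividing through by 250 gives the monic gcd v**2 + 6v + 8.
Cancel v**2 + 6v + 8 from numerator and denominator to get the reduced form.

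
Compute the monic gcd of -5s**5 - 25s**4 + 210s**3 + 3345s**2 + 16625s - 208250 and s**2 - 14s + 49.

Repeated division with remainder:
  -5s**5 - 25s**4 + 210s**3 + 3345s**2 + 16625s - 208250 = (-5s**3 - 95s**2 - 875s - 4250)(s**2 - 14s + 49) + (0)
The last nonzero remainder s**2 - 14s + 49 is already monic.

s**2 - 14s + 49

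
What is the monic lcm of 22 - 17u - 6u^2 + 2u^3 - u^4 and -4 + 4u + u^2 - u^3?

Repeated division with remainder:
  -u^4 + 2u^3 - 6u^2 - 17u + 22 = (u - 1)(-u^3 + u^2 + 4u - 4) + (-9u^2 - 9u + 18)
  -u^3 + u^2 + 4u - 4 = ((1/9)u - 2/9)(-9u^2 - 9u + 18) + (0)
Last nonzero remainder: -9u^2 - 9u + 18. Dividing through by -9 gives the monic gcd u^2 + u - 2.
Then lcm(f, g) = f·g / gcd(f, g); expanding and making the result monic gives the answer.

44 - 56u + 5u^2 + 10u^3 - 4u^4 + u^5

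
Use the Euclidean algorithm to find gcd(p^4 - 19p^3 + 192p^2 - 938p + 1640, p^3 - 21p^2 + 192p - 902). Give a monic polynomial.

By polynomial division,
  p^4 - 19p^3 + 192p^2 - 938p + 1640 = (p + 2)(p^3 - 21p^2 + 192p - 902) + (42p^2 - 420p + 3444)
  p^3 - 21p^2 + 192p - 902 = ((1/42)p - 11/42)(42p^2 - 420p + 3444) + (0)
Last nonzero remainder: 42p^2 - 420p + 3444. Dividing through by 42 gives the monic gcd p^2 - 10p + 82.

p^2 - 10p + 82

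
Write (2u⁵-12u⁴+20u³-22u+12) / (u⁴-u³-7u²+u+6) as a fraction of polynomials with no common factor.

By polynomial division,
  2u⁵-12u⁴+20u³-22u+12 = (2u-10)(u⁴-u³-7u²+u+6) + (24u³-72u²-24u+72)
  u⁴-u³-7u²+u+6 = ((1/24)u+1/12)(24u³-72u²-24u+72) + (0)
Last nonzero remainder: 24u³-72u²-24u+72. Dividing through by 24 gives the monic gcd u³-3u²-u+3.
Cancel u³-3u²-u+3 from numerator and denominator to get the reduced form.

(2u²-6u+4)/(u+2)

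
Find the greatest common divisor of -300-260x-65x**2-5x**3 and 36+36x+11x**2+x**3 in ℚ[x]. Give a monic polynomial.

By polynomial division,
  -5x**3-65x**2-260x-300 = (-5)(x**3+11x**2+36x+36) + (-10x**2-80x-120)
  x**3+11x**2+36x+36 = (-(1/10)x-3/10)(-10x**2-80x-120) + (0)
Last nonzero remainder: -10x**2-80x-120. Dividing through by -10 gives the monic gcd x**2+8x+12.

12+8x+x**2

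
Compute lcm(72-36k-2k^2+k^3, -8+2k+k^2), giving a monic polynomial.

Euclidean algorithm in ℚ[k]:
  k^3-2k^2-36k+72 = (k-4)(k^2+2k-8) + (-20k+40)
  k^2+2k-8 = (-(1/20)k-1/5)(-20k+40) + (0)
Last nonzero remainder: -20k+40. Dividing through by -20 gives the monic gcd k-2.
Then lcm(f, g) = f·g / gcd(f, g); expanding and making the result monic gives the answer.

288-72k-44k^2+2k^3+k^4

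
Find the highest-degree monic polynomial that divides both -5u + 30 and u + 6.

Euclidean algorithm in ℚ[u]:
  -5u + 30 = (-5)(u + 6) + (60)
  u + 6 = ((1/60)u + 1/10)(60) + (0)
The last nonzero remainder is the constant 60, so the polynomials are coprime and gcd = 1.

1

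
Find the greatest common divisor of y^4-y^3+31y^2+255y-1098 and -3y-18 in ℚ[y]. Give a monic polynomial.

y+6

By polynomial division,
  y^4-y^3+31y^2+255y-1098 = (-(1/3)y^3+(7/3)y^2-(73/3)y+61)(-3y-18) + (0)
Last nonzero remainder: -3y-18. Dividing through by -3 gives the monic gcd y+6.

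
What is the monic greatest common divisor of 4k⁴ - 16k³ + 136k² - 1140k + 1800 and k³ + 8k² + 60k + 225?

k² + 3k + 45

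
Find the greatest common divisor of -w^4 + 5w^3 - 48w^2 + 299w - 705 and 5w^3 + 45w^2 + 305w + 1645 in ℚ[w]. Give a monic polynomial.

w^2 + 2w + 47

By polynomial division,
  -w^4 + 5w^3 - 48w^2 + 299w - 705 = (-(1/5)w + 14/5)(5w^3 + 45w^2 + 305w + 1645) + (-113w^2 - 226w - 5311)
  5w^3 + 45w^2 + 305w + 1645 = (-(5/113)w - 35/113)(-113w^2 - 226w - 5311) + (0)
Last nonzero remainder: -113w^2 - 226w - 5311. Dividing through by -113 gives the monic gcd w^2 + 2w + 47.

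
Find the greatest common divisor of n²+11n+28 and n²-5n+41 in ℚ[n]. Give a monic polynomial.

1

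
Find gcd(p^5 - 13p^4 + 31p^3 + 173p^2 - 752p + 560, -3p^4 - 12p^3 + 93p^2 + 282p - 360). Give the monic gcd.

By polynomial division,
  p^5 - 13p^4 + 31p^3 + 173p^2 - 752p + 560 = (-(1/3)p + 17/3)(-3p^4 - 12p^3 + 93p^2 + 282p - 360) + (130p^3 - 260p^2 - 2470p + 2600)
  -3p^4 - 12p^3 + 93p^2 + 282p - 360 = (-(3/130)p - 9/65)(130p^3 - 260p^2 - 2470p + 2600) + (0)
Last nonzero remainder: 130p^3 - 260p^2 - 2470p + 2600. Dividing through by 130 gives the monic gcd p^3 - 2p^2 - 19p + 20.

p^3 - 2p^2 - 19p + 20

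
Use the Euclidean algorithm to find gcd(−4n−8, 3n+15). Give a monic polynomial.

1

By polynomial division,
  −4n−8 = (−4/3)(3n+15) + (12)
  3n+15 = ((1/4)n+5/4)(12) + (0)
The last nonzero remainder is the constant 12, so the polynomials are coprime and gcd = 1.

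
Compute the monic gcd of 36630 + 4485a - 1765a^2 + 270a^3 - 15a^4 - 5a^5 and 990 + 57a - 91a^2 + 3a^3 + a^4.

Repeated division with remainder:
  -5a^5 - 15a^4 + 270a^3 - 1765a^2 + 4485a + 36630 = (-5a)(a^4 + 3a^3 - 91a^2 + 57a + 990) + (-185a^3 - 1480a^2 + 9435a + 36630)
  a^4 + 3a^3 - 91a^2 + 57a + 990 = (-(1/185)a + 1/37)(-185a^3 - 1480a^2 + 9435a + 36630) + (0)
Last nonzero remainder: -185a^3 - 1480a^2 + 9435a + 36630. Dividing through by -185 gives the monic gcd a^3 + 8a^2 - 51a - 198.

-198 - 51a + 8a^2 + a^3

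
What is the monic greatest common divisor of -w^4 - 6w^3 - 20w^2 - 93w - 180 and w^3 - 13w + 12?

w + 4

By polynomial division,
  -w^4 - 6w^3 - 20w^2 - 93w - 180 = (-w - 6)(w^3 - 13w + 12) + (-33w^2 - 159w - 108)
  w^3 - 13w + 12 = (-(1/33)w + 53/363)(-33w^2 - 159w - 108) + ((840/121)w + 3360/121)
  -33w^2 - 159w - 108 = (-(1331/280)w - 1089/280)((840/121)w + 3360/121) + (0)
Last nonzero remainder: (840/121)w + 3360/121. Dividing through by 840/121 gives the monic gcd w + 4.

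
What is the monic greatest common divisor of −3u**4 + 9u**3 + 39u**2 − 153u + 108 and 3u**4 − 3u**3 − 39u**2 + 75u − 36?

Repeated division with remainder:
  −3u**4 + 9u**3 + 39u**2 − 153u + 108 = (−1)(3u**4 − 3u**3 − 39u**2 + 75u − 36) + (6u**3 − 78u + 72)
  3u**4 − 3u**3 − 39u**2 + 75u − 36 = ((1/2)u − 1/2)(6u**3 − 78u + 72) + (0)
Last nonzero remainder: 6u**3 − 78u + 72. Dividing through by 6 gives the monic gcd u**3 − 13u + 12.

u**3 − 13u + 12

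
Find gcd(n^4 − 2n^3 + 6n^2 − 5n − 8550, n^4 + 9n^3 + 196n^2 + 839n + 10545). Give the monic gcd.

n^2 − n + 95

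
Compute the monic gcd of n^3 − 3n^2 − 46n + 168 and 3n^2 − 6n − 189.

n + 7

By polynomial division,
  n^3 − 3n^2 − 46n + 168 = ((1/3)n − 1/3)(3n^2 − 6n − 189) + (15n + 105)
  3n^2 − 6n − 189 = ((1/5)n − 9/5)(15n + 105) + (0)
Last nonzero remainder: 15n + 105. Dividing through by 15 gives the monic gcd n + 7.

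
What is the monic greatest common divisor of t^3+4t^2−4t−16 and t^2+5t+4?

t+4

Apply the Euclidean algorithm:
  t^3+4t^2−4t−16 = (t−1)(t^2+5t+4) + (−3t−12)
  t^2+5t+4 = (−(1/3)t−1/3)(−3t−12) + (0)
Last nonzero remainder: −3t−12. Dividing through by −3 gives the monic gcd t+4.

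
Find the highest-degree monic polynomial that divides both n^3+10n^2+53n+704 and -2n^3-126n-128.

By polynomial division,
  n^3+10n^2+53n+704 = (-1/2)(-2n^3-126n-128) + (10n^2-10n+640)
  -2n^3-126n-128 = (-(1/5)n-1/5)(10n^2-10n+640) + (0)
Last nonzero remainder: 10n^2-10n+640. Dividing through by 10 gives the monic gcd n^2-n+64.

n^2-n+64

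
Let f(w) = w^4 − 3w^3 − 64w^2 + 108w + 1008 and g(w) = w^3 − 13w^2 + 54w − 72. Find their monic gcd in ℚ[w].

Apply the Euclidean algorithm:
  w^4 − 3w^3 − 64w^2 + 108w + 1008 = (w + 10)(w^3 − 13w^2 + 54w − 72) + (12w^2 − 360w + 1728)
  w^3 − 13w^2 + 54w − 72 = ((1/12)w + 17/12)(12w^2 − 360w + 1728) + (420w − 2520)
  12w^2 − 360w + 1728 = ((1/35)w − 24/35)(420w − 2520) + (0)
Last nonzero remainder: 420w − 2520. Dividing through by 420 gives the monic gcd w − 6.

w − 6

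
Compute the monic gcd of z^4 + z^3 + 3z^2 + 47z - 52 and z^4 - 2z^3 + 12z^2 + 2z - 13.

z^3 - 3z^2 + 15z - 13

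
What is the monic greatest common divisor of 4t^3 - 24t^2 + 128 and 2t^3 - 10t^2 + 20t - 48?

t - 4

Apply the Euclidean algorithm:
  4t^3 - 24t^2 + 128 = (2)(2t^3 - 10t^2 + 20t - 48) + (-4t^2 - 40t + 224)
  2t^3 - 10t^2 + 20t - 48 = (-(1/2)t + 15/2)(-4t^2 - 40t + 224) + (432t - 1728)
  -4t^2 - 40t + 224 = (-(1/108)t - 7/54)(432t - 1728) + (0)
Last nonzero remainder: 432t - 1728. Dividing through by 432 gives the monic gcd t - 4.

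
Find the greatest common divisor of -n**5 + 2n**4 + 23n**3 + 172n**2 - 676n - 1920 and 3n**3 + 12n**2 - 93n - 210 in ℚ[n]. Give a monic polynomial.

By polynomial division,
  -n**5 + 2n**4 + 23n**3 + 172n**2 - 676n - 1920 = (-(1/3)n**2 + 2n - 32/3)(3n**3 + 12n**2 - 93n - 210) + (416n**2 - 1248n - 4160)
  3n**3 + 12n**2 - 93n - 210 = ((3/416)n + 21/416)(416n**2 - 1248n - 4160) + (0)
Last nonzero remainder: 416n**2 - 1248n - 4160. Dividing through by 416 gives the monic gcd n**2 - 3n - 10.

n**2 - 3n - 10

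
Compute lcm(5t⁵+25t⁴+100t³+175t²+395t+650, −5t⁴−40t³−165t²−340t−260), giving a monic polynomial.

By polynomial division,
  5t⁵+25t⁴+100t³+175t²+395t+650 = (−t+3)(−5t⁴−40t³−165t²−340t−260) + (55t³+330t²+1155t+1430)
  −5t⁴−40t³−165t²−340t−260 = (−(1/11)t−2/11)(55t³+330t²+1155t+1430) + (0)
Last nonzero remainder: 55t³+330t²+1155t+1430. Dividing through by 55 gives the monic gcd t³+6t²+21t+26.
Then lcm(f, g) = f·g / gcd(f, g); expanding and making the result monic gives the answer.

t⁶+7t⁵+30t⁴+75t³+149t²+288t+260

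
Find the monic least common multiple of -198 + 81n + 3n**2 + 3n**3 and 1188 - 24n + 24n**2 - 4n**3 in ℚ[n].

594 - 309n + 18n**2 - 8n**3 + n**4

By polynomial division,
  3n**3 + 3n**2 + 81n - 198 = (-3/4)(-4n**3 + 24n**2 - 24n + 1188) + (21n**2 + 63n + 693)
  -4n**3 + 24n**2 - 24n + 1188 = (-(4/21)n + 12/7)(21n**2 + 63n + 693) + (0)
Last nonzero remainder: 21n**2 + 63n + 693. Dividing through by 21 gives the monic gcd n**2 + 3n + 33.
Then lcm(f, g) = f·g / gcd(f, g); expanding and making the result monic gives the answer.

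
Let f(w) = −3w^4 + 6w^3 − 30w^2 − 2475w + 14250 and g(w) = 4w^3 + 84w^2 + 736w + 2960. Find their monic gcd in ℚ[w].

w + 10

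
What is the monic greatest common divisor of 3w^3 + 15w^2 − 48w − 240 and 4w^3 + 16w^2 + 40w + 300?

By polynomial division,
  3w^3 + 15w^2 − 48w − 240 = (3/4)(4w^3 + 16w^2 + 40w + 300) + (3w^2 − 78w − 465)
  4w^3 + 16w^2 + 40w + 300 = ((4/3)w + 40)(3w^2 − 78w − 465) + (3780w + 18900)
  3w^2 − 78w − 465 = ((1/1260)w − 31/1260)(3780w + 18900) + (0)
Last nonzero remainder: 3780w + 18900. Dividing through by 3780 gives the monic gcd w + 5.

w + 5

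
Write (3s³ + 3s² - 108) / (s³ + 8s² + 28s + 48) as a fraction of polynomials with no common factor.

Repeated division with remainder:
  3s³ + 3s² - 108 = (3)(s³ + 8s² + 28s + 48) + (-21s² - 84s - 252)
  s³ + 8s² + 28s + 48 = (-(1/21)s - 4/21)(-21s² - 84s - 252) + (0)
Last nonzero remainder: -21s² - 84s - 252. Dividing through by -21 gives the monic gcd s² + 4s + 12.
Cancel s² + 4s + 12 from numerator and denominator to get the reduced form.

(3s - 9)/(s + 4)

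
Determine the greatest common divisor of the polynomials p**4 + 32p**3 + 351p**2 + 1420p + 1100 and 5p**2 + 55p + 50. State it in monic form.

p**2 + 11p + 10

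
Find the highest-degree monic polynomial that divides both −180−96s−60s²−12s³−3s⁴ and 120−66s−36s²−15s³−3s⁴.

10+2s+s²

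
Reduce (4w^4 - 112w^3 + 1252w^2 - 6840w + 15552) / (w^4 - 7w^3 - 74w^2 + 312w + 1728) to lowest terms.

(4w^2 - 44w + 216)/(w^2 + 10w + 24)

Euclidean algorithm in ℚ[w]:
  4w^4 - 112w^3 + 1252w^2 - 6840w + 15552 = (4)(w^4 - 7w^3 - 74w^2 + 312w + 1728) + (-84w^3 + 1548w^2 - 8088w + 8640)
  w^4 - 7w^3 - 74w^2 + 312w + 1728 = (-(1/84)w - 20/147)(-84w^3 + 1548w^2 - 8088w + 8640) + ((1976/49)w^2 - (33592/49)w + 142272/49)
  -84w^3 + 1548w^2 - 8088w + 8640 = (-(1029/494)w + 735/247)((1976/49)w^2 - (33592/49)w + 142272/49) + (0)
Last nonzero remainder: (1976/49)w^2 - (33592/49)w + 142272/49. Dividing through by 1976/49 gives the monic gcd w^2 - 17w + 72.
Cancel w^2 - 17w + 72 from numerator and denominator to get the reduced form.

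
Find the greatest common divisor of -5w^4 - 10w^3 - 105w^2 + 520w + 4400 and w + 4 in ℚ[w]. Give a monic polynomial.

w + 4

By polynomial division,
  -5w^4 - 10w^3 - 105w^2 + 520w + 4400 = (-5w^3 + 10w^2 - 145w + 1100)(w + 4) + (0)
The last nonzero remainder w + 4 is already monic.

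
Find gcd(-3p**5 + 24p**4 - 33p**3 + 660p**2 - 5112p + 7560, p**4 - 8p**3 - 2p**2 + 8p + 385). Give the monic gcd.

p**2 - 12p + 35

Repeated division with remainder:
  -3p**5 + 24p**4 - 33p**3 + 660p**2 - 5112p + 7560 = (-3p)(p**4 - 8p**3 - 2p**2 + 8p + 385) + (-39p**3 + 684p**2 - 3957p + 7560)
  p**4 - 8p**3 - 2p**2 + 8p + 385 = (-(1/39)p - 124/507)(-39p**3 + 684p**2 - 3957p + 7560) + ((10787/169)p**2 - (129444/169)p + 377545/169)
  -39p**3 + 684p**2 - 3957p + 7560 = (-(6591/10787)p + 36504/10787)((10787/169)p**2 - (129444/169)p + 377545/169) + (0)
Last nonzero remainder: (10787/169)p**2 - (129444/169)p + 377545/169. Dividing through by 10787/169 gives the monic gcd p**2 - 12p + 35.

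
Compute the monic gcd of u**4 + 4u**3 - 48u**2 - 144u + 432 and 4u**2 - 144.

u**2 - 36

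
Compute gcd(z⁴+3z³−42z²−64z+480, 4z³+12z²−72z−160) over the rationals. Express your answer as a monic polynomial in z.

Apply the Euclidean algorithm:
  z⁴+3z³−42z²−64z+480 = ((1/4)z)(4z³+12z²−72z−160) + (−24z²−24z+480)
  4z³+12z²−72z−160 = (−(1/6)z−1/3)(−24z²−24z+480) + (0)
Last nonzero remainder: −24z²−24z+480. Dividing through by −24 gives the monic gcd z²+z−20.

z²+z−20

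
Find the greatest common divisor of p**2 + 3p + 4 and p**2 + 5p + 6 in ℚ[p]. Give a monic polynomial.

1

By polynomial division,
  p**2 + 3p + 4 = (p**2 + 5p + 6) + (−2p − 2)
  p**2 + 5p + 6 = (−(1/2)p − 2)(−2p − 2) + (2)
  −2p − 2 = (−p − 1)(2) + (0)
The last nonzero remainder is the constant 2, so the polynomials are coprime and gcd = 1.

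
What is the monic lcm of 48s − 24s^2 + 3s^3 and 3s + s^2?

48s − 8s^2 − 5s^3 + s^4

Apply the Euclidean algorithm:
  3s^3 − 24s^2 + 48s = (3s − 33)(s^2 + 3s) + (147s)
  s^2 + 3s = ((1/147)s + 1/49)(147s) + (0)
Last nonzero remainder: 147s. Dividing through by 147 gives the monic gcd s.
Then lcm(f, g) = f·g / gcd(f, g); expanding and making the result monic gives the answer.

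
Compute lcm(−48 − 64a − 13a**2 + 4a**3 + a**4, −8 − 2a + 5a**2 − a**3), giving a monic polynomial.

96 + 80a − 38a**2 − 21a**3 + 2a**4 + a**5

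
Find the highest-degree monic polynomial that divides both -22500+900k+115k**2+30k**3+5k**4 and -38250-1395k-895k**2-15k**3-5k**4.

75+2k+k**2

Repeated division with remainder:
  5k**4+30k**3+115k**2+900k-22500 = (-1)(-5k**4-15k**3-895k**2-1395k-38250) + (15k**3-780k**2-495k-60750)
  -5k**4-15k**3-895k**2-1395k-38250 = (-(1/3)k-55/3)(15k**3-780k**2-495k-60750) + (-15360k**2-30720k-1152000)
  15k**3-780k**2-495k-60750 = (-(1/1024)k+27/512)(-15360k**2-30720k-1152000) + (0)
Last nonzero remainder: -15360k**2-30720k-1152000. Dividing through by -15360 gives the monic gcd k**2+2k+75.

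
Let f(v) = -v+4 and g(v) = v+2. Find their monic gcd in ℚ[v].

Apply the Euclidean algorithm:
  -v+4 = (-1)(v+2) + (6)
  v+2 = ((1/6)v+1/3)(6) + (0)
The last nonzero remainder is the constant 6, so the polynomials are coprime and gcd = 1.

1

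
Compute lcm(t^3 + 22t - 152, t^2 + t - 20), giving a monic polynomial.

t^4 + 5t^3 + 22t^2 - 42t - 760

Repeated division with remainder:
  t^3 + 22t - 152 = (t - 1)(t^2 + t - 20) + (43t - 172)
  t^2 + t - 20 = ((1/43)t + 5/43)(43t - 172) + (0)
Last nonzero remainder: 43t - 172. Dividing through by 43 gives the monic gcd t - 4.
Then lcm(f, g) = f·g / gcd(f, g); expanding and making the result monic gives the answer.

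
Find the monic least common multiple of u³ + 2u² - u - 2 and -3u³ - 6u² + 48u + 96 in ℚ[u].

u⁵ + 2u⁴ - 17u³ - 34u² + 16u + 32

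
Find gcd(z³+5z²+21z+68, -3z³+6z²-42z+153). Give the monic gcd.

z²+z+17

Repeated division with remainder:
  z³+5z²+21z+68 = (-1/3)(-3z³+6z²-42z+153) + (7z²+7z+119)
  -3z³+6z²-42z+153 = (-(3/7)z+9/7)(7z²+7z+119) + (0)
Last nonzero remainder: 7z²+7z+119. Dividing through by 7 gives the monic gcd z²+z+17.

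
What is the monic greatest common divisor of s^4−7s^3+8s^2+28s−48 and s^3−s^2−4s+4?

s^2−4

Repeated division with remainder:
  s^4−7s^3+8s^2+28s−48 = (s−6)(s^3−s^2−4s+4) + (6s^2−24)
  s^3−s^2−4s+4 = ((1/6)s−1/6)(6s^2−24) + (0)
Last nonzero remainder: 6s^2−24. Dividing through by 6 gives the monic gcd s^2−4.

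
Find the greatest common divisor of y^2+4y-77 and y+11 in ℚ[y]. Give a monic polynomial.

y+11

Apply the Euclidean algorithm:
  y^2+4y-77 = (y-7)(y+11) + (0)
The last nonzero remainder y+11 is already monic.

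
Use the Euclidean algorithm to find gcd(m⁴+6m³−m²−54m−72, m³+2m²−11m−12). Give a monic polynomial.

m²+m−12

Euclidean algorithm in ℚ[m]:
  m⁴+6m³−m²−54m−72 = (m+4)(m³+2m²−11m−12) + (2m²+2m−24)
  m³+2m²−11m−12 = ((1/2)m+1/2)(2m²+2m−24) + (0)
Last nonzero remainder: 2m²+2m−24. Dividing through by 2 gives the monic gcd m²+m−12.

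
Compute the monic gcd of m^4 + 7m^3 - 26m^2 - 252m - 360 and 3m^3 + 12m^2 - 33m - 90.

m^2 + 7m + 10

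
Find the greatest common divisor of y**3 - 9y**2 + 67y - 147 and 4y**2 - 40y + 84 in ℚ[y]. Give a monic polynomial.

Euclidean algorithm in ℚ[y]:
  y**3 - 9y**2 + 67y - 147 = ((1/4)y + 1/4)(4y**2 - 40y + 84) + (56y - 168)
  4y**2 - 40y + 84 = ((1/14)y - 1/2)(56y - 168) + (0)
Last nonzero remainder: 56y - 168. Dividing through by 56 gives the monic gcd y - 3.

y - 3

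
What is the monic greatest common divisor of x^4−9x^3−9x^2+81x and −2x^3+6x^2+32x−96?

x−3

Repeated division with remainder:
  x^4−9x^3−9x^2+81x = (−(1/2)x+3)(−2x^3+6x^2+32x−96) + (−11x^2−63x+288)
  −2x^3+6x^2+32x−96 = ((2/11)x−192/121)(−11x^2−63x+288) + (−(14560/121)x+43680/121)
  −11x^2−63x+288 = ((1331/14560)x+363/455)(−(14560/121)x+43680/121) + (0)
Last nonzero remainder: −(14560/121)x+43680/121. Dividing through by −14560/121 gives the monic gcd x−3.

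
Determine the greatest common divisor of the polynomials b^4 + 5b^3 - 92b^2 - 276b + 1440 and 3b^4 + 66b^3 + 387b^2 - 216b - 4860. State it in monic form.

b^3 + 13b^2 + 12b - 180

Repeated division with remainder:
  b^4 + 5b^3 - 92b^2 - 276b + 1440 = (1/3)(3b^4 + 66b^3 + 387b^2 - 216b - 4860) + (-17b^3 - 221b^2 - 204b + 3060)
  3b^4 + 66b^3 + 387b^2 - 216b - 4860 = (-(3/17)b - 27/17)(-17b^3 - 221b^2 - 204b + 3060) + (0)
Last nonzero remainder: -17b^3 - 221b^2 - 204b + 3060. Dividing through by -17 gives the monic gcd b^3 + 13b^2 + 12b - 180.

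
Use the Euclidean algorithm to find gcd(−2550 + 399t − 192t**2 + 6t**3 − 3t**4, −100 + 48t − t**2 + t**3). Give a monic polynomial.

Repeated division with remainder:
  −3t**4 + 6t**3 − 192t**2 + 399t − 2550 = (−3t + 3)(t**3 − t**2 + 48t − 100) + (−45t**2 − 45t − 2250)
  t**3 − t**2 + 48t − 100 = (−(1/45)t + 2/45)(−45t**2 − 45t − 2250) + (0)
Last nonzero remainder: −45t**2 − 45t − 2250. Dividing through by −45 gives the monic gcd t**2 + t + 50.

50 + t + t**2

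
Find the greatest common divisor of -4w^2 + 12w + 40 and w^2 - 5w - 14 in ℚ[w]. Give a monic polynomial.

Repeated division with remainder:
  -4w^2 + 12w + 40 = (-4)(w^2 - 5w - 14) + (-8w - 16)
  w^2 - 5w - 14 = (-(1/8)w + 7/8)(-8w - 16) + (0)
Last nonzero remainder: -8w - 16. Dividing through by -8 gives the monic gcd w + 2.

w + 2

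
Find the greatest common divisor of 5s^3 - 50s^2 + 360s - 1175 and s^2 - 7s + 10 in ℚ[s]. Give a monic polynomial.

s - 5

Apply the Euclidean algorithm:
  5s^3 - 50s^2 + 360s - 1175 = (5s - 15)(s^2 - 7s + 10) + (205s - 1025)
  s^2 - 7s + 10 = ((1/205)s - 2/205)(205s - 1025) + (0)
Last nonzero remainder: 205s - 1025. Dividing through by 205 gives the monic gcd s - 5.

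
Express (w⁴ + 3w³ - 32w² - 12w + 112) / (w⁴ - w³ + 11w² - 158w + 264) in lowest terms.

Repeated division with remainder:
  w⁴ + 3w³ - 32w² - 12w + 112 = (w⁴ - w³ + 11w² - 158w + 264) + (4w³ - 43w² + 146w - 152)
  w⁴ - w³ + 11w² - 158w + 264 = ((1/4)w + 39/16)(4w³ - 43w² + 146w - 152) + ((1269/16)w² - (3807/8)w + 1269/2)
  4w³ - 43w² + 146w - 152 = ((64/1269)w - 304/1269)((1269/16)w² - (3807/8)w + 1269/2) + (0)
Last nonzero remainder: (1269/16)w² - (3807/8)w + 1269/2. Dividing through by 1269/16 gives the monic gcd w² - 6w + 8.
Cancel w² - 6w + 8 from numerator and denominator to get the reduced form.

(w² + 9w + 14)/(w² + 5w + 33)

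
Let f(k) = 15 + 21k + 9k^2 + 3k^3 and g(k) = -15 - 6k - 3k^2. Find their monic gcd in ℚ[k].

5 + 2k + k^2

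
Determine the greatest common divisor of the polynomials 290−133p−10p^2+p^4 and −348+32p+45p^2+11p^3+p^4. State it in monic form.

−58+15p+5p^2+p^3

By polynomial division,
  p^4−10p^2−133p+290 = (p^4+11p^3+45p^2+32p−348) + (−11p^3−55p^2−165p+638)
  p^4+11p^3+45p^2+32p−348 = (−(1/11)p−6/11)(−11p^3−55p^2−165p+638) + (0)
Last nonzero remainder: −11p^3−55p^2−165p+638. Dividing through by −11 gives the monic gcd p^3+5p^2+15p−58.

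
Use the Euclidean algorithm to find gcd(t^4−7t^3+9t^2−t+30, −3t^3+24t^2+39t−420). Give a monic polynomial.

t−5

Apply the Euclidean algorithm:
  t^4−7t^3+9t^2−t+30 = (−(1/3)t−1/3)(−3t^3+24t^2+39t−420) + (30t^2−128t−110)
  −3t^3+24t^2+39t−420 = (−(1/10)t+28/75)(30t^2−128t−110) + ((5684/75)t−5684/15)
  30t^2−128t−110 = ((1125/2842)t+825/2842)((5684/75)t−5684/15) + (0)
Last nonzero remainder: (5684/75)t−5684/15. Dividing through by 5684/75 gives the monic gcd t−5.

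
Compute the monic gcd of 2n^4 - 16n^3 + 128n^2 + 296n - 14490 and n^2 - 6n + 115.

Apply the Euclidean algorithm:
  2n^4 - 16n^3 + 128n^2 + 296n - 14490 = (2n^2 - 4n - 126)(n^2 - 6n + 115) + (0)
The last nonzero remainder n^2 - 6n + 115 is already monic.

n^2 - 6n + 115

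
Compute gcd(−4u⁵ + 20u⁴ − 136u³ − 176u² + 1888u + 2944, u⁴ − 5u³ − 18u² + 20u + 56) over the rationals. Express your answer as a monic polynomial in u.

Euclidean algorithm in ℚ[u]:
  −4u⁵ + 20u⁴ − 136u³ − 176u² + 1888u + 2944 = (−4u)(u⁴ − 5u³ − 18u² + 20u + 56) + (−208u³ − 96u² + 2112u + 2944)
  u⁴ − 5u³ − 18u² + 20u + 56 = (−(1/208)u + 71/2704)(−208u³ − 96u² + 2112u + 2944) + (−(900/169)u² − (3600/169)u − 3600/169)
  −208u³ − 96u² + 2112u + 2944 = ((8788/225)u − 31096/225)(−(900/169)u² − (3600/169)u − 3600/169) + (0)
Last nonzero remainder: −(900/169)u² − (3600/169)u − 3600/169. Dividing through by −900/169 gives the monic gcd u² + 4u + 4.

u² + 4u + 4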